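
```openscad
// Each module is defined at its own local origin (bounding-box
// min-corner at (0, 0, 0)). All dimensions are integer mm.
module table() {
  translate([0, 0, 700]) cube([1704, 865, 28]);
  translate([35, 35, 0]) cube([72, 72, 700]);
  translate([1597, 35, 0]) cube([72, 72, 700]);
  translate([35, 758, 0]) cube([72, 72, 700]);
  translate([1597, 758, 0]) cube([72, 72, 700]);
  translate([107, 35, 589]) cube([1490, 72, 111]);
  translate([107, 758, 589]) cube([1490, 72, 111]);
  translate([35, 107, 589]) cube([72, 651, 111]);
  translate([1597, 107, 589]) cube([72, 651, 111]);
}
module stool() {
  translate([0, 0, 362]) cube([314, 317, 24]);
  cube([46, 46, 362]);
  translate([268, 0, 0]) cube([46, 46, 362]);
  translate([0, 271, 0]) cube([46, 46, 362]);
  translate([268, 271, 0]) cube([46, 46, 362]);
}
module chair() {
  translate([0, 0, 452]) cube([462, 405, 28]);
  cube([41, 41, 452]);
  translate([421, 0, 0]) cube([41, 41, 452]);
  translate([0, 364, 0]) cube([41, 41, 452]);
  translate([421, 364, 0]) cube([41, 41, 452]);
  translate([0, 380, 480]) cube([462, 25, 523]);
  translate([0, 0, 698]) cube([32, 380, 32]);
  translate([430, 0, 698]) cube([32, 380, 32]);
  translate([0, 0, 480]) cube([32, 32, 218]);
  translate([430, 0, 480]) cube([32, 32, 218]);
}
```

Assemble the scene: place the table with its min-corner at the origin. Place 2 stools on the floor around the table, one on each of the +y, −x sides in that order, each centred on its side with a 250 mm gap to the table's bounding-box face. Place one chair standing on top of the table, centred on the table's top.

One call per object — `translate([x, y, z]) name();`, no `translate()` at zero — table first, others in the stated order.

table();
translate([695, 1115, 0]) stool();
translate([-564, 274, 0]) stool();
translate([621, 230, 728]) chair();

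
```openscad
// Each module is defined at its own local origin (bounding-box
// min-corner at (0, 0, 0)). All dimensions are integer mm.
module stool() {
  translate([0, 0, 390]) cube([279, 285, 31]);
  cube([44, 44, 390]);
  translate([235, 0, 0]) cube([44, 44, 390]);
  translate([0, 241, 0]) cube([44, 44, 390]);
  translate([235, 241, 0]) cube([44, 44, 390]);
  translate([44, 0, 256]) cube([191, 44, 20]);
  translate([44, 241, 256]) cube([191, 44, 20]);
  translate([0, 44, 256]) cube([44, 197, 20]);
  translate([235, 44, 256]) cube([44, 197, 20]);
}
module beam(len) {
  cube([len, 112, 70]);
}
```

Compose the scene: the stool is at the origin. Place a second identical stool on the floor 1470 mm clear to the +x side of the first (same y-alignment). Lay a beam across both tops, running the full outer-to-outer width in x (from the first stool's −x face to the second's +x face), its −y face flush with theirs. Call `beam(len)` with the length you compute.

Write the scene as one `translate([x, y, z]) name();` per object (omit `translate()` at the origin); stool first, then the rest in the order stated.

stool();
translate([1749, 0, 0]) stool();
translate([0, 0, 421]) beam(2028);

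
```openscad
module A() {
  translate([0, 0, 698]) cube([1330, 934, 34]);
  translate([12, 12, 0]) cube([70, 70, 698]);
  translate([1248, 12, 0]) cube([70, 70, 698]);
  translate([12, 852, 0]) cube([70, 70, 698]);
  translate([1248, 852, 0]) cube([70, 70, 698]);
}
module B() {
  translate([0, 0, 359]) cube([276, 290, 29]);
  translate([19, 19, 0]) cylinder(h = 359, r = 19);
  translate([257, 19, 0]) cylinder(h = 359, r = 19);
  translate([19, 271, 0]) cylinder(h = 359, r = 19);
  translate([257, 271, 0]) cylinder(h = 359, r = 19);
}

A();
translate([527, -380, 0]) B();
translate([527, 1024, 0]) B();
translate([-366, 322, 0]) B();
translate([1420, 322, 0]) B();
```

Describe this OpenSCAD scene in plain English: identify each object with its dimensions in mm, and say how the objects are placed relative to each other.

A is a table with a 1330×934 mm rectangular top, 34 mm thick, top surface at z = 732 mm, supported by four 70×70 mm square legs, each inset 12 mm from the nearest pair of top edges, running from the floor.

B is a four-legged stool. The seat is 276×290 mm, 29 mm thick, top at z = 388 mm. It stands on four round legs, each 38 mm in diameter, from z = 0 to the seat underside, each leg's axis is inset half a diameter from the nearest pair of seat edges (so the leg's bounding box is flush with the corner).

Four stools sit around the table at the −y, +y, −x, +x sides.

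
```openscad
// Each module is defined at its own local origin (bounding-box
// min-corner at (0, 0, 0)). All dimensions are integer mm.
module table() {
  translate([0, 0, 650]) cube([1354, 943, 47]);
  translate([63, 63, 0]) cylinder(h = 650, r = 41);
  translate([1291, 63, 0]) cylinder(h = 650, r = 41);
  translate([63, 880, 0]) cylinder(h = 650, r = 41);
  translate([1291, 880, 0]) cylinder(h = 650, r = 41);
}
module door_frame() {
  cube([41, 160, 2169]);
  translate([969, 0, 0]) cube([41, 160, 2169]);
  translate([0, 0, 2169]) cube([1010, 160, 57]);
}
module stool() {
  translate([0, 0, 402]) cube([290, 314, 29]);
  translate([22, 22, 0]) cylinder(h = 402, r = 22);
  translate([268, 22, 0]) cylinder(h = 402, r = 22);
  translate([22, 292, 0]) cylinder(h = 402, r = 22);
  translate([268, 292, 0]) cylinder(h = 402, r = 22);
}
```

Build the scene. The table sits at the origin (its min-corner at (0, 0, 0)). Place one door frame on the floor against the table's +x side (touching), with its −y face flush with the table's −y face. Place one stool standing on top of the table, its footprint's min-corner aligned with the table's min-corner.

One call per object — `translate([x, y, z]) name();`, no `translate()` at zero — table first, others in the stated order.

table();
translate([1354, 0, 0]) door_frame();
translate([0, 0, 697]) stool();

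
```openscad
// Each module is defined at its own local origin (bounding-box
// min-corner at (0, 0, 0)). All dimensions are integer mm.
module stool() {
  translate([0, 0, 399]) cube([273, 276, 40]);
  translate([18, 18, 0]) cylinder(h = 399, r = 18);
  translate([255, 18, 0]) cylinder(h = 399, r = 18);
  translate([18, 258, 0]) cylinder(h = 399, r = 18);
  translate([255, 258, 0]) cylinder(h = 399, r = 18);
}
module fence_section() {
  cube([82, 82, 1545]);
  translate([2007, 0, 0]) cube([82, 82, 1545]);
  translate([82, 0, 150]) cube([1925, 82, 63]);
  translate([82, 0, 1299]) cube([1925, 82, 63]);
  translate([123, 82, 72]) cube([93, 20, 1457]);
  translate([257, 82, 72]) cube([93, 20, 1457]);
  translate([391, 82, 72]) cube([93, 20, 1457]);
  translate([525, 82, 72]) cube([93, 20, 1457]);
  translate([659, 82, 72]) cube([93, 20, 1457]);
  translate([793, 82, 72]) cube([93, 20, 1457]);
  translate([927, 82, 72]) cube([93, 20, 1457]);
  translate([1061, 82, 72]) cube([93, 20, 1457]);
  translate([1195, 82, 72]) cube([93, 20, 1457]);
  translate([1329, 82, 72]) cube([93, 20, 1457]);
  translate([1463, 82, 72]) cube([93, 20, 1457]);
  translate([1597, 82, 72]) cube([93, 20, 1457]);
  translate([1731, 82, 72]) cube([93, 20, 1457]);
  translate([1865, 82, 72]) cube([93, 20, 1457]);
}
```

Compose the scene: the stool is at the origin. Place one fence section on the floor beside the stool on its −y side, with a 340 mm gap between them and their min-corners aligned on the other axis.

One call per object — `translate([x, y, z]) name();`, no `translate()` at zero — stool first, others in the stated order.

stool();
translate([0, -442, 0]) fence_section();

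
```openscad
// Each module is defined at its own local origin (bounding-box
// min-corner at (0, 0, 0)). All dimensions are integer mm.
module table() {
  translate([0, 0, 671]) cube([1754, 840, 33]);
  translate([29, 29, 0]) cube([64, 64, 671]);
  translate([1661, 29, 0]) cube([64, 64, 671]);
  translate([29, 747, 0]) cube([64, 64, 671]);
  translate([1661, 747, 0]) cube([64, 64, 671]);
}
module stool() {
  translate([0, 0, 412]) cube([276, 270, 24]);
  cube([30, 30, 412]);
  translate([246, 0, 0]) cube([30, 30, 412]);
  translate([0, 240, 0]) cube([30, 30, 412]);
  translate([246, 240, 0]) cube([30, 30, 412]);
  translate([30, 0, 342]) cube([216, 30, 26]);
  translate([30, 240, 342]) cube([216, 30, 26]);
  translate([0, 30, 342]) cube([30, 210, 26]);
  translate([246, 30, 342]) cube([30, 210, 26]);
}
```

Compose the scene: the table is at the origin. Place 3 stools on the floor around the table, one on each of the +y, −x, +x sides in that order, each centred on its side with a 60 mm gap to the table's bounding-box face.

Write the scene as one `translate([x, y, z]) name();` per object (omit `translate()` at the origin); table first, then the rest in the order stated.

table();
translate([739, 900, 0]) stool();
translate([-336, 285, 0]) stool();
translate([1814, 285, 0]) stool();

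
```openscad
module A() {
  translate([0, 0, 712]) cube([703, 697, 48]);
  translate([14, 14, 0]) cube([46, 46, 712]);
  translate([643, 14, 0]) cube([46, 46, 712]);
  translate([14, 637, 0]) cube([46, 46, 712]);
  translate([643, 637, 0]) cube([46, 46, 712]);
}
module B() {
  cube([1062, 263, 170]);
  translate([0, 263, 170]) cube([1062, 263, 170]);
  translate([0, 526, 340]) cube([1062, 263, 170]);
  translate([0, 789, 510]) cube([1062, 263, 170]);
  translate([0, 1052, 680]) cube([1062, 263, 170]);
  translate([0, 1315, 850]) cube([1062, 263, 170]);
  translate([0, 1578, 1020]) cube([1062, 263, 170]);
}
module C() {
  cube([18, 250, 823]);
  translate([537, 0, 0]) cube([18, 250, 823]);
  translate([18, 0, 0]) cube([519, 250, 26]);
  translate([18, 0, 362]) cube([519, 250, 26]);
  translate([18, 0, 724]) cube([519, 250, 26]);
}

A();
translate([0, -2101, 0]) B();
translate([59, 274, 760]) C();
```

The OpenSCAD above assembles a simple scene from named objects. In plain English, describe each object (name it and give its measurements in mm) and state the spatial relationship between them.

A is a rectangular dining table. The top is 703×697×48 mm with its upper surface at z = 760 mm. It stands on four 46×46 mm square legs, each inset 14 mm from the nearest pair of top edges, running from the floor to the underside of the top.

B is a run of 7 identical solid stair steps. Each tread is 1062×263 mm and each step block is 170 mm high. Step 1 rests on the floor; step k is offset from step 1 by (k−1)×263 mm in y and (k−1)×170 mm in z.

C is a bookshelf 555 mm wide overall, 250 mm deep and 823 mm tall. The two sides are 18 mm thick vertical panels. 3 horizontal shelves of 26 mm thickness span between the inner faces of the sides; the lowest shelf sits on the floor and shelves are stacked with a clear vertical gap of 336 mm between each pair.

The staircase is on the floor beside the table on its −y side. The bookshelf is on top of the table.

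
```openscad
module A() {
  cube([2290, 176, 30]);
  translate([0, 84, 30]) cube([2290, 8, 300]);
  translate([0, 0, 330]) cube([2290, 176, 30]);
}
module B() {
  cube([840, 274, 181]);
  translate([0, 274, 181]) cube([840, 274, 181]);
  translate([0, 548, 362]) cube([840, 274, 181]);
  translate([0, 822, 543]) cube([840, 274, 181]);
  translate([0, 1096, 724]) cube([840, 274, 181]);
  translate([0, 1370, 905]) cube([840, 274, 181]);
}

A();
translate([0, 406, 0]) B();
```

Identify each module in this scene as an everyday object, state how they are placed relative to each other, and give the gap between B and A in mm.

The staircase's nearest face is 230 mm from the I-beam's +y face.

A is an I-beam. B is a staircase. The staircase is on the floor beside the I-beam on its +y side. The gap between the staircase and the I-beam is 230 mm.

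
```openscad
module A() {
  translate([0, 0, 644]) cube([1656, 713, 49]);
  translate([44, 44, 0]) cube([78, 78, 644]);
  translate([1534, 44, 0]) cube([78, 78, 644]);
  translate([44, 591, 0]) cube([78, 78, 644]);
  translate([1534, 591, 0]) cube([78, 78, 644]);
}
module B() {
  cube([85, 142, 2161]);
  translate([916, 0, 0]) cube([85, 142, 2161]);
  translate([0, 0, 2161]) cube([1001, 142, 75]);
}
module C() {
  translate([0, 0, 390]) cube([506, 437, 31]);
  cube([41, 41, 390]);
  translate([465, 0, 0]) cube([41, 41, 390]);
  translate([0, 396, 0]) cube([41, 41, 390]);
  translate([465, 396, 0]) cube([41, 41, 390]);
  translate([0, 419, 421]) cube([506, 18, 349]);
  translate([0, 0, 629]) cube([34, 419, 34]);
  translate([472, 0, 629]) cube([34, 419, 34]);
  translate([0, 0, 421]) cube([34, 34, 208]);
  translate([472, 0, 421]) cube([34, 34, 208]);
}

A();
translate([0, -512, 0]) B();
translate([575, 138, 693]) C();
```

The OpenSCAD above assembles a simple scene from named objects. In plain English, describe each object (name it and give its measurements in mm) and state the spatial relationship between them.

A is a table with a 1656×713 mm rectangular top, 49 mm thick, top surface at z = 693 mm, supported by four 78×78 mm square legs, each inset 44 mm from the nearest pair of top edges, running from the floor.

B is a door frame. The clear opening is 831 mm wide and 2161 mm high. Two 85 mm wide jambs, 142 mm deep, stand either side of the opening from the floor to the top of the opening. A 75 mm thick head sits across the top of both jambs, spanning the full outside width of the frame.

C is a chair. The seat is a 506×437×31 mm slab with its top at z = 421 mm, on four 41×41 mm corner legs (flush with the seat edges, standing on z = 0). A flat backrest 18 mm thick, 349 mm tall, spans the full seat width and rises from the seat top along its +y edge, rear face flush with the rear of the seat. Two armrests of 34×34 mm section run along each side from the seat's front edge to the front of the backrest, top faces 242 mm above the seat top and outer faces flush with the seat's x-edges; a 34×34 mm post under the front of each armrest stands on the seat at the front corner.

The door frame is on the floor beside the table on its −y side. The chair is on top of the table, centred.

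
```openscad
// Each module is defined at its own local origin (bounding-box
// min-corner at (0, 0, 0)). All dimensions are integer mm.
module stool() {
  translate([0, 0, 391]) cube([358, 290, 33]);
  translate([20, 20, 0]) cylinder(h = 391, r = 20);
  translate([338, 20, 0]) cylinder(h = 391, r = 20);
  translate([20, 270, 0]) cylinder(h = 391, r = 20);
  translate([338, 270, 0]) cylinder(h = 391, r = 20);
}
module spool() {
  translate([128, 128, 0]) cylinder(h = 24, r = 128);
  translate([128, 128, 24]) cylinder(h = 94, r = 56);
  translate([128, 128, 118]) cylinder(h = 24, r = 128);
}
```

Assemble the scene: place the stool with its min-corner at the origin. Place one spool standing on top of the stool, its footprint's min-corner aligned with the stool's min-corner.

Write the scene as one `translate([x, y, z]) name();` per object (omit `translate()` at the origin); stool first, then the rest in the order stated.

stool();
translate([0, 0, 424]) spool();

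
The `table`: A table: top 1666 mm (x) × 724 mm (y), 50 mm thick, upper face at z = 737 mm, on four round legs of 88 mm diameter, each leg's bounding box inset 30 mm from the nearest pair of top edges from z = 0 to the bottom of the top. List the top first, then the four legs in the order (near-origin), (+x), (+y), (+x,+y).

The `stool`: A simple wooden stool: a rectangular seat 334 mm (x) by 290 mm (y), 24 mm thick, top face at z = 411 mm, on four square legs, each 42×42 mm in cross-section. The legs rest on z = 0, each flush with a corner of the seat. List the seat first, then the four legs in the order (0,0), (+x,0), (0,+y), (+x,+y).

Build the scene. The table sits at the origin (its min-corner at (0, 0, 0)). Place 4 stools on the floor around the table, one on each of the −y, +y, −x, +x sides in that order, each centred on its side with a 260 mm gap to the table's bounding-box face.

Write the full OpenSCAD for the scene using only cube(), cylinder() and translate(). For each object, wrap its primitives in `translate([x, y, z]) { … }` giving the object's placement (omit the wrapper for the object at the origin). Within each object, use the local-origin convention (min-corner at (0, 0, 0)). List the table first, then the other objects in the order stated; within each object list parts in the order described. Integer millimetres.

translate([0, 0, 687]) cube([1666, 724, 50]);
translate([74, 74, 0]) cylinder(h = 687, r = 44);
translate([1592, 74, 0]) cylinder(h = 687, r = 44);
translate([74, 650, 0]) cylinder(h = 687, r = 44);
translate([1592, 650, 0]) cylinder(h = 687, r = 44);
translate([666, -550, 0]) {
  translate([0, 0, 387]) cube([334, 290, 24]);
  cube([42, 42, 387]);
  translate([292, 0, 0]) cube([42, 42, 387]);
  translate([0, 248, 0]) cube([42, 42, 387]);
  translate([292, 248, 0]) cube([42, 42, 387]);
}
translate([666, 984, 0]) {
  translate([0, 0, 387]) cube([334, 290, 24]);
  cube([42, 42, 387]);
  translate([292, 0, 0]) cube([42, 42, 387]);
  translate([0, 248, 0]) cube([42, 42, 387]);
  translate([292, 248, 0]) cube([42, 42, 387]);
}
translate([-594, 217, 0]) {
  translate([0, 0, 387]) cube([334, 290, 24]);
  cube([42, 42, 387]);
  translate([292, 0, 0]) cube([42, 42, 387]);
  translate([0, 248, 0]) cube([42, 42, 387]);
  translate([292, 248, 0]) cube([42, 42, 387]);
}
translate([1926, 217, 0]) {
  translate([0, 0, 387]) cube([334, 290, 24]);
  cube([42, 42, 387]);
  translate([292, 0, 0]) cube([42, 42, 387]);
  translate([0, 248, 0]) cube([42, 42, 387]);
  translate([292, 248, 0]) cube([42, 42, 387]);
}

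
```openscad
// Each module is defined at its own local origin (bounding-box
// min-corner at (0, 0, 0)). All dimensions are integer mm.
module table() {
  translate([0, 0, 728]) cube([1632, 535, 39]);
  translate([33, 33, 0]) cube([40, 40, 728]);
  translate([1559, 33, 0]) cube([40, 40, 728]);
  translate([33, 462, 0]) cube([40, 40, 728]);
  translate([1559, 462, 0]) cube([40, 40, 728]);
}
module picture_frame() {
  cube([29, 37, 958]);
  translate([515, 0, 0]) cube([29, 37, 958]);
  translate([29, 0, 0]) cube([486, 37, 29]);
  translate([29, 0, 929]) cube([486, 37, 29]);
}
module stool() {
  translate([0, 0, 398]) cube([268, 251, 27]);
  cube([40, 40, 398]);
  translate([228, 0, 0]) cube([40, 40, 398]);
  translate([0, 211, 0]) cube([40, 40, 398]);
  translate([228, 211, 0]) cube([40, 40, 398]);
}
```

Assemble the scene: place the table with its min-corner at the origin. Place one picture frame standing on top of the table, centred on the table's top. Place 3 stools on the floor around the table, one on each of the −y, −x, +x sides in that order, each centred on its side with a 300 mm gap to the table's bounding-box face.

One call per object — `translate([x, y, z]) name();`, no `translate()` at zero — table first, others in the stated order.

table();
translate([544, 249, 767]) picture_frame();
translate([682, -551, 0]) stool();
translate([-568, 142, 0]) stool();
translate([1932, 142, 0]) stool();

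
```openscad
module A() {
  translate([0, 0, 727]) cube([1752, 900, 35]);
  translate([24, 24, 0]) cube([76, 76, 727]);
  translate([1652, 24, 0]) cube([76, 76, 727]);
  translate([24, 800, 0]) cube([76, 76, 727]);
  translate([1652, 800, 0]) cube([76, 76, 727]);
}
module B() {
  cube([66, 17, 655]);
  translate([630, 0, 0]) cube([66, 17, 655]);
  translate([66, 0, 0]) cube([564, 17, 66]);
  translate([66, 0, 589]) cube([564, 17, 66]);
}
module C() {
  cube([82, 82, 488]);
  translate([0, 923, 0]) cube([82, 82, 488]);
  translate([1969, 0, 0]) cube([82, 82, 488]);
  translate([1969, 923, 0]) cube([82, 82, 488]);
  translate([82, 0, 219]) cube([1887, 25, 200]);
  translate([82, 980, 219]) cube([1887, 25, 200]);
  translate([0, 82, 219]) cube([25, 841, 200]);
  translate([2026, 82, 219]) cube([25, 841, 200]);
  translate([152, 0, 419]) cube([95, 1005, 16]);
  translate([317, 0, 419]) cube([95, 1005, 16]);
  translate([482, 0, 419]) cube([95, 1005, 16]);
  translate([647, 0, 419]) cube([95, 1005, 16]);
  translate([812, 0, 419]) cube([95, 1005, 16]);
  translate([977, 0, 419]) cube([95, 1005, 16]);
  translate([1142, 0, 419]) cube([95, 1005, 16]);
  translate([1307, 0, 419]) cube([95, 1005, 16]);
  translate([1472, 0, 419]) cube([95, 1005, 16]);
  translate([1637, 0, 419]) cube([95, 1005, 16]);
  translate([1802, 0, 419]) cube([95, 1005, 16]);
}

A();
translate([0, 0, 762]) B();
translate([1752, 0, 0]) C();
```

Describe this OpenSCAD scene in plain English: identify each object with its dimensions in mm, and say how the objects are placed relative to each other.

A is a table: top 1752 mm (x) × 900 mm (y), 35 mm thick, upper face at z = 762 mm, on four 76×76 mm square legs, each inset 24 mm from the nearest pair of top edges, running from z = 0 to the bottom of the top.

B is a rectangular picture frame lying in the x–z plane (depth along y). The opening is 564 mm wide (x) by 523 mm tall (z), surrounded by a border 66 mm wide on all four sides. The frame is 17 mm deep and is made of two full-height vertical stiles with two horizontal rails fitted between them.

C is a bed frame 2051 mm long (x) by 1005 mm wide (y). Four 82×82 mm corner posts, 488 mm tall, at the corners of the footprint. Four rails of 25 mm thickness and 200 mm height run between adjacent posts with their undersides at z = 219 mm, their outer faces flush with the outside of the frame (the two x-running rails run between the posts' inner faces; the two y-running rails run between the posts' inner faces). 11 slats, each 95 mm wide (x) and 16 mm thick, lie across the top of the two x-running rails, running the full 1005 mm width of the frame in y; the slats are evenly spaced along x between the inner faces of the end posts with equal gaps (rounded down to the nearest mm) at the −x end and between each pair — any rounding remainder accumulates at the +x end.

The picture frame is on top of the table. The bed frame is against the table's +x side, with their −y faces flush.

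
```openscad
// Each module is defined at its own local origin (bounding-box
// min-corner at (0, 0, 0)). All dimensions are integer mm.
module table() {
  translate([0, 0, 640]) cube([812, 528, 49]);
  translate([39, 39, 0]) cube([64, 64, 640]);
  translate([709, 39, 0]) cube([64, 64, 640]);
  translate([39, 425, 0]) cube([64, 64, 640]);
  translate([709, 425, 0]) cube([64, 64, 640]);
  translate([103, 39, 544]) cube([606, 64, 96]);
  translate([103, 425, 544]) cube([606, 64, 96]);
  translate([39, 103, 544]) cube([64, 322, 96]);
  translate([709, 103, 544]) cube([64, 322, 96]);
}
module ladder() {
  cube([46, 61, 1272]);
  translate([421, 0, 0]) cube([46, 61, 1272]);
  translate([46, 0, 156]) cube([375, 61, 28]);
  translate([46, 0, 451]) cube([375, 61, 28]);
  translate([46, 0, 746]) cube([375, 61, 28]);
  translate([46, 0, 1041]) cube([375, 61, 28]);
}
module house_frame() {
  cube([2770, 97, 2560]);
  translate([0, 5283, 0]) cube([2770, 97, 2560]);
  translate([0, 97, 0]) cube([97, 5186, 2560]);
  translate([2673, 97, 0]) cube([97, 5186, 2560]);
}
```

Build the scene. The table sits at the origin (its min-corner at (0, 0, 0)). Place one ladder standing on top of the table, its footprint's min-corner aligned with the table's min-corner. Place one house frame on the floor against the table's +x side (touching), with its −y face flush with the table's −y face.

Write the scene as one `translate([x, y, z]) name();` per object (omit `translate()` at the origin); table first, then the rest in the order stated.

table();
translate([0, 0, 689]) ladder();
translate([812, 0, 0]) house_frame();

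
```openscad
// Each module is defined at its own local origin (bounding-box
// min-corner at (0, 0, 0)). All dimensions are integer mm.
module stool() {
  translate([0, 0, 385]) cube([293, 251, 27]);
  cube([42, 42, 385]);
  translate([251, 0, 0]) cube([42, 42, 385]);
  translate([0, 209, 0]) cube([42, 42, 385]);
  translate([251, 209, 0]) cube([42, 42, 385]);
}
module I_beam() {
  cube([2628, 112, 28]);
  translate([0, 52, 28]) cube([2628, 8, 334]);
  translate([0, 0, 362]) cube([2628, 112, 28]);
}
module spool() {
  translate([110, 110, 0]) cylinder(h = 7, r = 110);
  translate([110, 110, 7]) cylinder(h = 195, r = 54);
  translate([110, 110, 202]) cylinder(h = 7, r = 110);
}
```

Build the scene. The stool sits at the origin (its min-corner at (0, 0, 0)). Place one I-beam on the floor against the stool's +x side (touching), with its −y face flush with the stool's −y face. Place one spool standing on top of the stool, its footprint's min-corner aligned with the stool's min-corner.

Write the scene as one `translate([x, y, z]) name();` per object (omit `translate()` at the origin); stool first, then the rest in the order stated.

stool();
translate([293, 0, 0]) I_beam();
translate([0, 0, 412]) spool();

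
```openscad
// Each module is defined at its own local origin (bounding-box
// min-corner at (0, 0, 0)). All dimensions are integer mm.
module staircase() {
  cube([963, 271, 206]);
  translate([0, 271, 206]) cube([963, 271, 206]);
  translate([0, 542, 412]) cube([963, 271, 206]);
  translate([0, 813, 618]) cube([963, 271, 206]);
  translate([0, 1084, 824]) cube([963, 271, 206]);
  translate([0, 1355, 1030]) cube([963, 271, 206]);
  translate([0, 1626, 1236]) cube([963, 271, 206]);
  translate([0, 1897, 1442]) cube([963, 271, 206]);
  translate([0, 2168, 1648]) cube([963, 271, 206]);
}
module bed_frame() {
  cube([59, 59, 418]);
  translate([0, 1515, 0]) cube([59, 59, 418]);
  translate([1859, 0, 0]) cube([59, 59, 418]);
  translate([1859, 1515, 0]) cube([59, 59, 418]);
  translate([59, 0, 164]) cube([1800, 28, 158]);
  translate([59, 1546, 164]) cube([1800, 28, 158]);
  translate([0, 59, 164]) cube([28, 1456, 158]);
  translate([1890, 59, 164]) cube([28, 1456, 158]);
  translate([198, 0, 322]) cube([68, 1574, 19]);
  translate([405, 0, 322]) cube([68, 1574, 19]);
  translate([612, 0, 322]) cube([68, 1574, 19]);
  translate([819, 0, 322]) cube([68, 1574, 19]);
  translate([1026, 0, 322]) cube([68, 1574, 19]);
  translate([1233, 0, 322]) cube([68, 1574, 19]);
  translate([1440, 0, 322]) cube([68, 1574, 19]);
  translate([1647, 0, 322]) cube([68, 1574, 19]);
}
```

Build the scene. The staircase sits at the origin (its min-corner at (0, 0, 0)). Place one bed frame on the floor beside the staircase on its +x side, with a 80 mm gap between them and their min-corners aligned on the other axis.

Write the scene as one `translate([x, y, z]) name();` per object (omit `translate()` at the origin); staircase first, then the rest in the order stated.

staircase();
translate([1043, 0, 0]) bed_frame();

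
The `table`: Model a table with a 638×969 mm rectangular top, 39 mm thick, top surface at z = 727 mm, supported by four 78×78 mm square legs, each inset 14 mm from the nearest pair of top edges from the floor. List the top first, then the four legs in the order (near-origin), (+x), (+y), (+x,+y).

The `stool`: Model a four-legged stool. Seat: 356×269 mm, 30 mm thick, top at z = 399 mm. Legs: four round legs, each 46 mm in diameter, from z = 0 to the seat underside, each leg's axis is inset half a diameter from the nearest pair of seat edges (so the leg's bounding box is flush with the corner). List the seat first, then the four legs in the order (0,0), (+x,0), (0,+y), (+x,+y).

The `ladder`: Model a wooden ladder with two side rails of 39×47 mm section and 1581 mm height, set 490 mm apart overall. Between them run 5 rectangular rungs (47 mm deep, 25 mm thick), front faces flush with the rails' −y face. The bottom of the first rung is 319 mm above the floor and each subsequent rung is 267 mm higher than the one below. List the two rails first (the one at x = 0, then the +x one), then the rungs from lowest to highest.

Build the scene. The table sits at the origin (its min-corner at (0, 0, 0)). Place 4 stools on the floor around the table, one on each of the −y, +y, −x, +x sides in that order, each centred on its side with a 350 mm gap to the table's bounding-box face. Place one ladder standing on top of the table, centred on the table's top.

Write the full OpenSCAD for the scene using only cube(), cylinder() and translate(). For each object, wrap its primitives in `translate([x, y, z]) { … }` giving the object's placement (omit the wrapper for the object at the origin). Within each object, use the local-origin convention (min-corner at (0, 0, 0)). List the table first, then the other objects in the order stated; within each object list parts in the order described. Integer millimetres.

translate([0, 0, 688]) cube([638, 969, 39]);
translate([14, 14, 0]) cube([78, 78, 688]);
translate([546, 14, 0]) cube([78, 78, 688]);
translate([14, 877, 0]) cube([78, 78, 688]);
translate([546, 877, 0]) cube([78, 78, 688]);
translate([141, -619, 0]) {
  translate([0, 0, 369]) cube([356, 269, 30]);
  translate([23, 23, 0]) cylinder(h = 369, r = 23);
  translate([333, 23, 0]) cylinder(h = 369, r = 23);
  translate([23, 246, 0]) cylinder(h = 369, r = 23);
  translate([333, 246, 0]) cylinder(h = 369, r = 23);
}
translate([141, 1319, 0]) {
  translate([0, 0, 369]) cube([356, 269, 30]);
  translate([23, 23, 0]) cylinder(h = 369, r = 23);
  translate([333, 23, 0]) cylinder(h = 369, r = 23);
  translate([23, 246, 0]) cylinder(h = 369, r = 23);
  translate([333, 246, 0]) cylinder(h = 369, r = 23);
}
translate([-706, 350, 0]) {
  translate([0, 0, 369]) cube([356, 269, 30]);
  translate([23, 23, 0]) cylinder(h = 369, r = 23);
  translate([333, 23, 0]) cylinder(h = 369, r = 23);
  translate([23, 246, 0]) cylinder(h = 369, r = 23);
  translate([333, 246, 0]) cylinder(h = 369, r = 23);
}
translate([988, 350, 0]) {
  translate([0, 0, 369]) cube([356, 269, 30]);
  translate([23, 23, 0]) cylinder(h = 369, r = 23);
  translate([333, 23, 0]) cylinder(h = 369, r = 23);
  translate([23, 246, 0]) cylinder(h = 369, r = 23);
  translate([333, 246, 0]) cylinder(h = 369, r = 23);
}
translate([74, 461, 727]) {
  cube([39, 47, 1581]);
  translate([451, 0, 0]) cube([39, 47, 1581]);
  translate([39, 0, 319]) cube([412, 47, 25]);
  translate([39, 0, 586]) cube([412, 47, 25]);
  translate([39, 0, 853]) cube([412, 47, 25]);
  translate([39, 0, 1120]) cube([412, 47, 25]);
  translate([39, 0, 1387]) cube([412, 47, 25]);
}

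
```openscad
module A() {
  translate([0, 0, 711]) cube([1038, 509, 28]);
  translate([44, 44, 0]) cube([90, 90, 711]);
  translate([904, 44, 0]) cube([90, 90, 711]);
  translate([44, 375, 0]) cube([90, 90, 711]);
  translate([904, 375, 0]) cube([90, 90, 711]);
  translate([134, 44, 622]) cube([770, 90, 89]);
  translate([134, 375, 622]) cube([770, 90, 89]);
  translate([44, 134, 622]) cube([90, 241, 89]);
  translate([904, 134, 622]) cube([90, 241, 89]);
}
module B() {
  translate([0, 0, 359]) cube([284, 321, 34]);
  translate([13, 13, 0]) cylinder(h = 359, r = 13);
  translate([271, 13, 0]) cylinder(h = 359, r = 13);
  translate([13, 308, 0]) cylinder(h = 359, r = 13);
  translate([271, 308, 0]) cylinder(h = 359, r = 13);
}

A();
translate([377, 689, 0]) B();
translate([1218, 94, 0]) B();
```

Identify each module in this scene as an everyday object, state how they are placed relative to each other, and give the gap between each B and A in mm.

A is a table. B is a stool. Two stools sit around the table at the +y, +x sides. The gap between each stool and the table is 180 mm.

Each stool's nearest face is 180 mm from the table's bounding box.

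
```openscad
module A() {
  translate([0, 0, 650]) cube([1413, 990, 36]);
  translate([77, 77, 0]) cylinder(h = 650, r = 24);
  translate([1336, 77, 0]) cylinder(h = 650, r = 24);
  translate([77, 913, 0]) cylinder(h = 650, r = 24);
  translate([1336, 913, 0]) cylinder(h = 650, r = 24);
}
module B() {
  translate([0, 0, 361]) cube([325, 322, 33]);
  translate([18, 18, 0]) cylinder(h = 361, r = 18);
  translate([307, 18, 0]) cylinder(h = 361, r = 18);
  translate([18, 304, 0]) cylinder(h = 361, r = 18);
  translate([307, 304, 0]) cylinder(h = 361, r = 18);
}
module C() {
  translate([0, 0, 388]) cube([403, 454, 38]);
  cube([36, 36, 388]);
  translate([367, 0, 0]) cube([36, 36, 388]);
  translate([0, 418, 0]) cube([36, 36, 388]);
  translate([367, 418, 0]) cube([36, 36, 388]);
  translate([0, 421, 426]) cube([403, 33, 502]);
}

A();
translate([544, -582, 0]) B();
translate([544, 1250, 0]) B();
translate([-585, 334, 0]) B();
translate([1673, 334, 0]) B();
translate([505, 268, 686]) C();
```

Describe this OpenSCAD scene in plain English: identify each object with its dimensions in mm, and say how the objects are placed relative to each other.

A is a table: top 1413 mm (x) × 990 mm (y), 36 mm thick, upper face at z = 686 mm, on four round legs of 48 mm diameter, each leg's bounding box inset 53 mm from the nearest pair of top edges, running from z = 0 to the bottom of the top.

B is a four-legged stool. The seat is 325×322 mm, 33 mm thick, top at z = 394 mm. It stands on four round legs, each 36 mm in diameter, from z = 0 to the seat underside, each leg's axis is inset half a diameter from the nearest pair of seat edges (so the leg's bounding box is flush with the corner).

C is a chair: 403×454 mm seat, 38 mm thick, top at z = 426 mm, on four 36 mm square corner legs flush with the seat edges. A 33 mm thick backrest slab spans the full seat width, extending 502 mm above the seat top, its back face flush with the seat's +y edge.

Four stools sit around the table at the −y, +y, −x, +x sides. The chair is on top of the table, centred.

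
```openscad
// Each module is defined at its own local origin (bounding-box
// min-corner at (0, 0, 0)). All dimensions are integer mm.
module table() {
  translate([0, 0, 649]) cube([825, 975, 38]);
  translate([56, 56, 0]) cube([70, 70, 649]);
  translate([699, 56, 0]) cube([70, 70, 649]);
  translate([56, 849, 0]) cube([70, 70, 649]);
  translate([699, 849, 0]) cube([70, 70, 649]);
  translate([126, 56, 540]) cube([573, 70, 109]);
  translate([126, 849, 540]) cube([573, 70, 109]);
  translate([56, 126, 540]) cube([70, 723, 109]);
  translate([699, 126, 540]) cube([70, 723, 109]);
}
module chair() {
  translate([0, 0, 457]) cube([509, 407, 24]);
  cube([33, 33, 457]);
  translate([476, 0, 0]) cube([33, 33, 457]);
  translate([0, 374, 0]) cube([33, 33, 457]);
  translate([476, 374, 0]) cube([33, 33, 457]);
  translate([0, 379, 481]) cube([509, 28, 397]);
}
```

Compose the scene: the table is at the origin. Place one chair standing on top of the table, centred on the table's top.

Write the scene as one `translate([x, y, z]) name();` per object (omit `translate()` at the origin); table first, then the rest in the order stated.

table();
translate([158, 284, 687]) chair();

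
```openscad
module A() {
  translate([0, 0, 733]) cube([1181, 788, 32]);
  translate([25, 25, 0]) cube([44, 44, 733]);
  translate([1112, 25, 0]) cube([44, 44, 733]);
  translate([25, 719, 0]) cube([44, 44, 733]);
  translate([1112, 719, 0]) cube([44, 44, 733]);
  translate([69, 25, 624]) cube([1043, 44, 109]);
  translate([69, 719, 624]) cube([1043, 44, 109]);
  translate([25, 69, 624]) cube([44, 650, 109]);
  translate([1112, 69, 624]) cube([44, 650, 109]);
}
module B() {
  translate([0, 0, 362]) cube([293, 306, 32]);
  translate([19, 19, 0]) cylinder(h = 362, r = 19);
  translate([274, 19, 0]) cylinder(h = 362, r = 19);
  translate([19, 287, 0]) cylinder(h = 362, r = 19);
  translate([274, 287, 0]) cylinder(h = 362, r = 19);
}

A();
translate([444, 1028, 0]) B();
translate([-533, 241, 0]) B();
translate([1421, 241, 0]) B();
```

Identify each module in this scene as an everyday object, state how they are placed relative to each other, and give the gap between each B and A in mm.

Each stool's nearest face is 240 mm from the table's bounding box.

A is a table. B is a stool. Three stools sit around the table at the +y, −x, +x sides. The gap between each stool and the table is 240 mm.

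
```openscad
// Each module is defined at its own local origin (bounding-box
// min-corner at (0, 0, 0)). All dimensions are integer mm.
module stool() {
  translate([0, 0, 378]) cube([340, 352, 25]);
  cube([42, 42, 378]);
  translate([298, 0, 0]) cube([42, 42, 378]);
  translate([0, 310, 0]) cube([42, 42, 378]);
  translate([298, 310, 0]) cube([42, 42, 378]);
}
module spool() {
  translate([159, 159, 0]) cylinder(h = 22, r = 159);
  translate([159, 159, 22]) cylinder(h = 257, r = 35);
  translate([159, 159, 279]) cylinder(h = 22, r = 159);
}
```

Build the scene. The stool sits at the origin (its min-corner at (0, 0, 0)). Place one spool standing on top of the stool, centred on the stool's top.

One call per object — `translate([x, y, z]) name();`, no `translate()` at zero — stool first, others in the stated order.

stool();
translate([11, 17, 403]) spool();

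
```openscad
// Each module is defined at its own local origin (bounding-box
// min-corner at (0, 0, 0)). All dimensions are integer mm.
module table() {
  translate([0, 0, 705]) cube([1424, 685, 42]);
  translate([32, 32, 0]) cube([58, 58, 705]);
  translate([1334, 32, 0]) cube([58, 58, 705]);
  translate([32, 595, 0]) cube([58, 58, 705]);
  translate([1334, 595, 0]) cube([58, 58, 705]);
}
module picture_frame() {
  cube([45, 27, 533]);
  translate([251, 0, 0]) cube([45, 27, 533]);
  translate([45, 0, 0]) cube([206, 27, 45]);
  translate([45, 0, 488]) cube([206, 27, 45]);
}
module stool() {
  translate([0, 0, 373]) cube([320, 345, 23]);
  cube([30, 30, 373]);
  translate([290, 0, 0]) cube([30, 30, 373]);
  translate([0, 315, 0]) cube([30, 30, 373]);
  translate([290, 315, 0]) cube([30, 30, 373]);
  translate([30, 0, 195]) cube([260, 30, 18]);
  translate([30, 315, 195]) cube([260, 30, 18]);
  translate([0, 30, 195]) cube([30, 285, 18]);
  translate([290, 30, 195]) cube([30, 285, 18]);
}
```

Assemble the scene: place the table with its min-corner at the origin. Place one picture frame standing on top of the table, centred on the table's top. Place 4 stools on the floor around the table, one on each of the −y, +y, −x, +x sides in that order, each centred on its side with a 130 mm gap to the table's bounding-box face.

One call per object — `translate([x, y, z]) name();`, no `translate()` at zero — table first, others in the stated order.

table();
translate([564, 329, 747]) picture_frame();
translate([552, -475, 0]) stool();
translate([552, 815, 0]) stool();
translate([-450, 170, 0]) stool();
translate([1554, 170, 0]) stool();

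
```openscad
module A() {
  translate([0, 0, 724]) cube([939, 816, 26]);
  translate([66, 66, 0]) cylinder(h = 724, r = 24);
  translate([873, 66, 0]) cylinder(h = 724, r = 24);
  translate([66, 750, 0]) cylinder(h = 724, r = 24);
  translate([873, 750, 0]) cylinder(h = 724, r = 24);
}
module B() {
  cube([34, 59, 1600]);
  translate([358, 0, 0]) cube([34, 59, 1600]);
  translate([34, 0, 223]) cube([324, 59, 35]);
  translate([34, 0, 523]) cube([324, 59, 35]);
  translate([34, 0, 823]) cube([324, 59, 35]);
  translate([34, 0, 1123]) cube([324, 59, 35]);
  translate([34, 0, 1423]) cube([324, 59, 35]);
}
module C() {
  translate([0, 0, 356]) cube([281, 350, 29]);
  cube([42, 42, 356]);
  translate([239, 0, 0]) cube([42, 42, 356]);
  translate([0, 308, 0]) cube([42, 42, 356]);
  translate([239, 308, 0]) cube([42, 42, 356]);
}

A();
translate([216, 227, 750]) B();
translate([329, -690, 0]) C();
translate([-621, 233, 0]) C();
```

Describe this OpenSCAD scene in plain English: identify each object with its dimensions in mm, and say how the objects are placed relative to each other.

A is a rectangular dining table. The top is 939×816×26 mm with its upper surface at z = 750 mm. It stands on four round legs of 48 mm diameter, each leg's bounding box inset 42 mm from the nearest pair of top edges, running from the floor to the underside of the top.

B is a straight ladder. Two 34×59 mm vertical rails, 1600 mm tall, stand 392 mm apart (outside-to-outside) with their front faces coplanar on the −y side. 5 rungs, each 59 mm deep and 35 mm tall, span between the inner faces of the rails, front faces flush with the rails. The lowest rung's underside is at z = 223 mm and rungs are spaced 300 mm apart (underside to underside).

C is a four-legged stool. The seat is 281×350 mm, 29 mm thick, top at z = 385 mm. It stands on four square legs, each 42×42 mm in cross-section, from z = 0 to the seat underside, each flush with a corner of the seat.

The ladder is on top of the table. Two stools sit around the table at the −y, −x sides.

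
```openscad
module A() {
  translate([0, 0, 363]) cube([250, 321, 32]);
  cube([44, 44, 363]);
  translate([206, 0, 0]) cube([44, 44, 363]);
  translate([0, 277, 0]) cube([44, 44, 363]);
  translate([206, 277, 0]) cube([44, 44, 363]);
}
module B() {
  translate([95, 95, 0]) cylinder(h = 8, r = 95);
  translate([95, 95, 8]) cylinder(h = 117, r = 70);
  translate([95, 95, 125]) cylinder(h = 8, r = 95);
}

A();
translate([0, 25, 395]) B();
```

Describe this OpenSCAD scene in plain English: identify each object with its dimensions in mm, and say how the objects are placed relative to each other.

A is a simple wooden stool: a rectangular seat 250 mm (x) by 321 mm (y), 32 mm thick, top face at z = 395 mm, on four square legs, each 44×44 mm in cross-section. The legs rest on z = 0, each flush with a corner of the seat.

B is a spool: two coaxial disc flanges of radius 95 mm and thickness 8 mm, joined by a core cylinder of radius 70 mm and height 117 mm. The lower flange rests on z = 0 and the three cylinders share a vertical axis.

The spool is on top of the stool.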